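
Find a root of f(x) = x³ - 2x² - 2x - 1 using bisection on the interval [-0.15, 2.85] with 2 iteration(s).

f(x) = x³ - 2x² - 2x - 1
Initial interval: [-0.15, 2.85]

Iteration 1:
  c_1 = (-0.150000 + 2.850000)/2 = 1.350000
  f(c_1) = f(1.350000) = -4.884625
  f(a) × f(c) ≥ 0, new interval: [1.350000, 2.850000]
Iteration 2:
  c_2 = (1.350000 + 2.850000)/2 = 2.100000
  f(c_2) = f(2.100000) = -4.759000
  f(a) × f(c) ≥ 0, new interval: [2.100000, 2.850000]

After 2 iteration(s), the approximation is c_2 = 2.100000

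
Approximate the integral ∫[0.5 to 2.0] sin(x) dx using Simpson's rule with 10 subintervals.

f(x) = sin(x)
a = 0.5, b = 2.0, n = 10
h = (b - a)/n = 0.150000

Simpson's rule: (h/3)[f(x₀) + 4f(x₁) + 2f(x₂) + ... + f(xₙ)]

x_0 = 0.5000, f(x_0) = 0.479426, coefficient = 1
x_1 = 0.6500, f(x_1) = 0.605186, coefficient = 4
x_2 = 0.8000, f(x_2) = 0.717356, coefficient = 2
x_3 = 0.9500, f(x_3) = 0.813416, coefficient = 4
x_4 = 1.1000, f(x_4) = 0.891207, coefficient = 2
x_5 = 1.2500, f(x_5) = 0.948985, coefficient = 4
x_6 = 1.4000, f(x_6) = 0.985450, coefficient = 2
x_7 = 1.5500, f(x_7) = 0.999784, coefficient = 4
x_8 = 1.7000, f(x_8) = 0.991665, coefficient = 2
x_9 = 1.8500, f(x_9) = 0.961275, coefficient = 4
x_10 = 2.0000, f(x_10) = 0.909297, coefficient = 1

I ≈ (0.150000/3) × 25.874661 = 1.293733
Exact value: 1.293729
Error: 0.000004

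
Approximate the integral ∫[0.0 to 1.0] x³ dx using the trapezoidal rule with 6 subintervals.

f(x) = x³
a = 0.0, b = 1.0, n = 6
h = (b - a)/n = 0.166667

Trapezoidal rule: (h/2)[f(x₀) + 2f(x₁) + 2f(x₂) + ... + f(xₙ)]

x_0 = 0.0000, f(x_0) = 0.000000, coefficient = 1
x_1 = 0.1667, f(x_1) = 0.004630, coefficient = 2
x_2 = 0.3333, f(x_2) = 0.037037, coefficient = 2
x_3 = 0.5000, f(x_3) = 0.125000, coefficient = 2
x_4 = 0.6667, f(x_4) = 0.296296, coefficient = 2
x_5 = 0.8333, f(x_5) = 0.578704, coefficient = 2
x_6 = 1.0000, f(x_6) = 1.000000, coefficient = 1

I ≈ (0.166667/2) × 3.083333 = 0.256944
Exact value: 0.250000
Error: 0.006944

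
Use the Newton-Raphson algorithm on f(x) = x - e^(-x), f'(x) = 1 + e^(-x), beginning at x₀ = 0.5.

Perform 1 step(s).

f(x) = x - e^(-x)
f'(x) = 1 + e^(-x)
x₀ = 0.5

Newton-Raphson formula: x_{n+1} = x_n - f(x_n)/f'(x_n)

Iteration 1:
  f(0.500000) = -0.106531
  f'(0.500000) = 1.606531
  x_1 = 0.500000 - (-0.106531)/1.606531 = 0.566311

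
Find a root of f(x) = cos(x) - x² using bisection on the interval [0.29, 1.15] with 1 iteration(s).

f(x) = cos(x) - x²
Initial interval: [0.29, 1.15]

Iteration 1:
  c_1 = (0.290000 + 1.150000)/2 = 0.720000
  f(c_1) = f(0.720000) = 0.233406
  f(a) × f(c) ≥ 0, new interval: [0.720000, 1.150000]

After 1 iteration(s), the approximation is c_1 = 0.720000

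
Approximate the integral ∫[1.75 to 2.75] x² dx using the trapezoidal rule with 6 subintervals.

f(x) = x²
a = 1.75, b = 2.75, n = 6
h = (b - a)/n = 0.166667

Trapezoidal rule: (h/2)[f(x₀) + 2f(x₁) + 2f(x₂) + ... + f(xₙ)]

x_0 = 1.7500, f(x_0) = 3.062500, coefficient = 1
x_1 = 1.9167, f(x_1) = 3.673611, coefficient = 2
x_2 = 2.0833, f(x_2) = 4.340278, coefficient = 2
x_3 = 2.2500, f(x_3) = 5.062500, coefficient = 2
x_4 = 2.4167, f(x_4) = 5.840278, coefficient = 2
x_5 = 2.5833, f(x_5) = 6.673611, coefficient = 2
x_6 = 2.7500, f(x_6) = 7.562500, coefficient = 1

I ≈ (0.166667/2) × 61.805556 = 5.150463
Exact value: 5.145833
Error: 0.004630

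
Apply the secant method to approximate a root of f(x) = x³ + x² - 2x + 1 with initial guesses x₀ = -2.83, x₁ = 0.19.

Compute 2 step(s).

f(x) = x³ + x² - 2x + 1
x₀ = -2.83, x₁ = 0.19

Secant formula: x_{n+1} = x_n - f(x_n)(x_n - x_{n-1})/(f(x_n) - f(x_{n-1}))

Iteration 1:
  f(-2.830000) = -7.996287
  f(0.190000) = 0.662959
  x_2 = 0.190000 - 0.662959×(0.190000 - (-2.830000))/(0.662959 - (-7.996287))
       = -0.041214
Iteration 2:
  f(0.190000) = 0.662959
  f(-0.041214) = 1.084056
  x_3 = -0.041214 - 1.084056×(-0.041214 - 0.190000)/(1.084056 - 0.662959)
       = 0.554014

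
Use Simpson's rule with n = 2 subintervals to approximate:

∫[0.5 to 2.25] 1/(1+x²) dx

f(x) = 1/(1+x²)
a = 0.5, b = 2.25, n = 2
h = (b - a)/n = 0.875000

Simpson's rule: (h/3)[f(x₀) + 4f(x₁) + 2f(x₂) + ... + f(xₙ)]

x_0 = 0.5000, f(x_0) = 0.800000, coefficient = 1
x_1 = 1.3750, f(x_1) = 0.345946, coefficient = 4
x_2 = 2.2500, f(x_2) = 0.164948, coefficient = 1

I ≈ (0.875000/3) × 2.348732 = 0.685047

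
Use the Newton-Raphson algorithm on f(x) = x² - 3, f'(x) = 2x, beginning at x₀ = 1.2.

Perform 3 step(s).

f(x) = x² - 3
f'(x) = 2x
x₀ = 1.2

Newton-Raphson formula: x_{n+1} = x_n - f(x_n)/f'(x_n)

Iteration 1:
  f(1.200000) = -1.560000
  f'(1.200000) = 2.400000
  x_1 = 1.200000 - (-1.560000)/2.400000 = 1.850000
Iteration 2:
  f(1.850000) = 0.422500
  f'(1.850000) = 3.700000
  x_2 = 1.850000 - 0.422500/3.700000 = 1.735811
Iteration 3:
  f(1.735811) = 0.013039
  f'(1.735811) = 3.471622
  x_3 = 1.735811 - 0.013039/3.471622 = 1.732055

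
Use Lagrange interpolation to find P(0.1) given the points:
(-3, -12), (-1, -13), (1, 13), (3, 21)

Lagrange interpolation formula:
P(x) = Σ yᵢ × Lᵢ(x)
where Lᵢ(x) = Π_{j≠i} (x - xⱼ)/(xᵢ - xⱼ)

L_0(0.1) = (0.1 - (-1))/(-3 - (-1)) × (0.1 - 1)/(-3 - 1) × (0.1 - 3)/(-3 - 3) = -0.059813
L_1(0.1) = (0.1 - (-3))/(-1 - (-3)) × (0.1 - 1)/(-1 - 1) × (0.1 - 3)/(-1 - 3) = 0.505687
L_2(0.1) = (0.1 - (-3))/(1 - (-3)) × (0.1 - (-1))/(1 - (-1)) × (0.1 - 3)/(1 - 3) = 0.618063
L_3(0.1) = (0.1 - (-3))/(3 - (-3)) × (0.1 - (-1))/(3 - (-1)) × (0.1 - 1)/(3 - 1) = -0.063938

P(0.1) = (-12)×L_0(0.1) + (-13)×L_1(0.1) + 13×L_2(0.1) + 21×L_3(0.1)
P(0.1) = 0.835938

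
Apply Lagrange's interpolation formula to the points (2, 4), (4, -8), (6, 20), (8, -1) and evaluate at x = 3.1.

Lagrange interpolation formula:
P(x) = Σ yᵢ × Lᵢ(x)
where Lᵢ(x) = Π_{j≠i} (x - xⱼ)/(xᵢ - xⱼ)

L_0(3.1) = (3.1 - 4)/(2 - 4) × (3.1 - 6)/(2 - 6) × (3.1 - 8)/(2 - 8) = 0.266437
L_1(3.1) = (3.1 - 2)/(4 - 2) × (3.1 - 6)/(4 - 6) × (3.1 - 8)/(4 - 8) = 0.976938
L_2(3.1) = (3.1 - 2)/(6 - 2) × (3.1 - 4)/(6 - 4) × (3.1 - 8)/(6 - 8) = -0.303187
L_3(3.1) = (3.1 - 2)/(8 - 2) × (3.1 - 4)/(8 - 4) × (3.1 - 6)/(8 - 6) = 0.059812

P(3.1) = 4×L_0(3.1) + (-8)×L_1(3.1) + 20×L_2(3.1) + (-1)×L_3(3.1)
P(3.1) = -12.873313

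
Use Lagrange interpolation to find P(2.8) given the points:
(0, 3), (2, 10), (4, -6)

Lagrange interpolation formula:
P(x) = Σ yᵢ × Lᵢ(x)
where Lᵢ(x) = Π_{j≠i} (x - xⱼ)/(xᵢ - xⱼ)

L_0(2.8) = (2.8 - 2)/(0 - 2) × (2.8 - 4)/(0 - 4) = -0.120000
L_1(2.8) = (2.8 - 0)/(2 - 0) × (2.8 - 4)/(2 - 4) = 0.840000
L_2(2.8) = (2.8 - 0)/(4 - 0) × (2.8 - 2)/(4 - 2) = 0.280000

P(2.8) = 3×L_0(2.8) + 10×L_1(2.8) + (-6)×L_2(2.8)
P(2.8) = 6.360000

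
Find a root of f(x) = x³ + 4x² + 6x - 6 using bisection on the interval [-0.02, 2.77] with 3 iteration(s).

f(x) = x³ + 4x² + 6x - 6
Initial interval: [-0.02, 2.77]

Iteration 1:
  c_1 = (-0.020000 + 2.770000)/2 = 1.375000
  f(c_1) = f(1.375000) = 12.412109
  f(a) × f(c) < 0, new interval: [-0.020000, 1.375000]
Iteration 2:
  c_2 = (-0.020000 + 1.375000)/2 = 0.677500
  f(c_2) = f(0.677500) = 0.212002
  f(a) × f(c) < 0, new interval: [-0.020000, 0.677500]
Iteration 3:
  c_3 = (-0.020000 + 0.677500)/2 = 0.328750
  f(c_3) = f(0.328750) = -3.559664
  f(a) × f(c) ≥ 0, new interval: [0.328750, 0.677500]

After 3 iteration(s), the approximation is c_3 = 0.328750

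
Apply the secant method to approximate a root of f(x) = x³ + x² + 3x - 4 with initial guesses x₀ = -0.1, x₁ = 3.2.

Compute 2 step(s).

f(x) = x³ + x² + 3x - 4
x₀ = -0.1, x₁ = 3.2

Secant formula: x_{n+1} = x_n - f(x_n)(x_n - x_{n-1})/(f(x_n) - f(x_{n-1}))

Iteration 1:
  f(-0.100000) = -4.291000
  f(3.200000) = 48.608000
  x_2 = 3.200000 - 48.608000×(3.200000 - (-0.100000))/(48.608000 - (-4.291000))
       = 0.167686
Iteration 2:
  f(3.200000) = 48.608000
  f(0.167686) = -3.464110
  x_3 = 0.167686 - (-3.464110)×(0.167686 - 3.200000)/(-3.464110 - 48.608000)
       = 0.369411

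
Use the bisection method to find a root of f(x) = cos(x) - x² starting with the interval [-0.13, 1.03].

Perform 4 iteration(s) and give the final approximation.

f(x) = cos(x) - x²
Initial interval: [-0.13, 1.03]

Iteration 1:
  c_1 = (-0.130000 + 1.030000)/2 = 0.450000
  f(c_1) = f(0.450000) = 0.697947
  f(a) × f(c) ≥ 0, new interval: [0.450000, 1.030000]
Iteration 2:
  c_2 = (0.450000 + 1.030000)/2 = 0.740000
  f(c_2) = f(0.740000) = 0.190869
  f(a) × f(c) ≥ 0, new interval: [0.740000, 1.030000]
Iteration 3:
  c_3 = (0.740000 + 1.030000)/2 = 0.885000
  f(c_3) = f(0.885000) = -0.149935
  f(a) × f(c) < 0, new interval: [0.740000, 0.885000]
Iteration 4:
  c_4 = (0.740000 + 0.885000)/2 = 0.812500
  f(c_4) = f(0.812500) = 0.027529
  f(a) × f(c) ≥ 0, new interval: [0.812500, 0.885000]

After 4 iteration(s), the approximation is c_4 = 0.812500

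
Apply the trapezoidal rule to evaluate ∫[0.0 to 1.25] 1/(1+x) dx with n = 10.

f(x) = 1/(1+x)
a = 0.0, b = 1.25, n = 10
h = (b - a)/n = 0.125000

Trapezoidal rule: (h/2)[f(x₀) + 2f(x₁) + 2f(x₂) + ... + f(xₙ)]

x_0 = 0.0000, f(x_0) = 1.000000, coefficient = 1
x_1 = 0.1250, f(x_1) = 0.888889, coefficient = 2
x_2 = 0.2500, f(x_2) = 0.800000, coefficient = 2
x_3 = 0.3750, f(x_3) = 0.727273, coefficient = 2
x_4 = 0.5000, f(x_4) = 0.666667, coefficient = 2
x_5 = 0.6250, f(x_5) = 0.615385, coefficient = 2
x_6 = 0.7500, f(x_6) = 0.571429, coefficient = 2
x_7 = 0.8750, f(x_7) = 0.533333, coefficient = 2
x_8 = 1.0000, f(x_8) = 0.500000, coefficient = 2
x_9 = 1.1250, f(x_9) = 0.470588, coefficient = 2
x_10 = 1.2500, f(x_10) = 0.444444, coefficient = 1

I ≈ (0.125000/2) × 12.991571 = 0.811973
Exact value: 0.810930
Error: 0.001043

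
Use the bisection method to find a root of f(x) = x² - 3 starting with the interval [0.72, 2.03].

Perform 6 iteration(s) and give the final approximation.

f(x) = x² - 3
Initial interval: [0.72, 2.03]

Iteration 1:
  c_1 = (0.720000 + 2.030000)/2 = 1.375000
  f(c_1) = f(1.375000) = -1.109375
  f(a) × f(c) ≥ 0, new interval: [1.375000, 2.030000]
Iteration 2:
  c_2 = (1.375000 + 2.030000)/2 = 1.702500
  f(c_2) = f(1.702500) = -0.101494
  f(a) × f(c) ≥ 0, new interval: [1.702500, 2.030000]
Iteration 3:
  c_3 = (1.702500 + 2.030000)/2 = 1.866250
  f(c_3) = f(1.866250) = 0.482889
  f(a) × f(c) < 0, new interval: [1.702500, 1.866250]
Iteration 4:
  c_4 = (1.702500 + 1.866250)/2 = 1.784375
  f(c_4) = f(1.784375) = 0.183994
  f(a) × f(c) < 0, new interval: [1.702500, 1.784375]
Iteration 5:
  c_5 = (1.702500 + 1.784375)/2 = 1.743437
  f(c_5) = f(1.743437) = 0.039574
  f(a) × f(c) < 0, new interval: [1.702500, 1.743437]
Iteration 6:
  c_6 = (1.702500 + 1.743437)/2 = 1.722969
  f(c_6) = f(1.722969) = -0.031379
  f(a) × f(c) ≥ 0, new interval: [1.722969, 1.743437]

After 6 iteration(s), the approximation is c_6 = 1.722969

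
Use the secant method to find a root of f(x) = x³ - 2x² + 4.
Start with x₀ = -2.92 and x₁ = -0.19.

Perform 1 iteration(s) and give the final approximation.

f(x) = x³ - 2x² + 4
x₀ = -2.92, x₁ = -0.19

Secant formula: x_{n+1} = x_n - f(x_n)(x_n - x_{n-1})/(f(x_n) - f(x_{n-1}))

Iteration 1:
  f(-2.920000) = -37.949888
  f(-0.190000) = 3.920941
  x_2 = -0.190000 - 3.920941×(-0.190000 - (-2.920000))/(3.920941 - (-37.949888))
       = -0.445647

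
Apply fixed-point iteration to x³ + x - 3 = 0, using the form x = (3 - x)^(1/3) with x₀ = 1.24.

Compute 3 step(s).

Equation: x³ + x - 3 = 0
Fixed-point form: x = (3 - x)^(1/3)
x₀ = 1.24

x_1 = g(1.240000) = 1.207362
x_2 = g(1.207362) = 1.214780
x_3 = g(1.214780) = 1.213102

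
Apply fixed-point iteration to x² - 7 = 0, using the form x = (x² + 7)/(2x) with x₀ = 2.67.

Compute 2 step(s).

Equation: x² - 7 = 0
Fixed-point form: x = (x² + 7)/(2x)
x₀ = 2.67

x_1 = g(2.670000) = 2.645861
x_2 = g(2.645861) = 2.645751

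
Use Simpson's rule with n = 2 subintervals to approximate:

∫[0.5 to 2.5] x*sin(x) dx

f(x) = x*sin(x)
a = 0.5, b = 2.5, n = 2
h = (b - a)/n = 1.000000

Simpson's rule: (h/3)[f(x₀) + 4f(x₁) + 2f(x₂) + ... + f(xₙ)]

x_0 = 0.5000, f(x_0) = 0.239713, coefficient = 1
x_1 = 1.5000, f(x_1) = 1.496242, coefficient = 4
x_2 = 2.5000, f(x_2) = 1.496180, coefficient = 1

I ≈ (1.000000/3) × 7.720863 = 2.573621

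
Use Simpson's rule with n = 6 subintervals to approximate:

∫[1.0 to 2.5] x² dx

f(x) = x²
a = 1.0, b = 2.5, n = 6
h = (b - a)/n = 0.250000

Simpson's rule: (h/3)[f(x₀) + 4f(x₁) + 2f(x₂) + ... + f(xₙ)]

x_0 = 1.0000, f(x_0) = 1.000000, coefficient = 1
x_1 = 1.2500, f(x_1) = 1.562500, coefficient = 4
x_2 = 1.5000, f(x_2) = 2.250000, coefficient = 2
x_3 = 1.7500, f(x_3) = 3.062500, coefficient = 4
x_4 = 2.0000, f(x_4) = 4.000000, coefficient = 2
x_5 = 2.2500, f(x_5) = 5.062500, coefficient = 4
x_6 = 2.5000, f(x_6) = 6.250000, coefficient = 1

I ≈ (0.250000/3) × 58.500000 = 4.875000
Exact value: 4.875000
Error: 0.000000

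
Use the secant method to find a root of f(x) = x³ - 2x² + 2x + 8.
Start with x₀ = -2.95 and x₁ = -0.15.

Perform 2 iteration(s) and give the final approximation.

f(x) = x³ - 2x² + 2x + 8
x₀ = -2.95, x₁ = -0.15

Secant formula: x_{n+1} = x_n - f(x_n)(x_n - x_{n-1})/(f(x_n) - f(x_{n-1}))

Iteration 1:
  f(-2.950000) = -40.977375
  f(-0.150000) = 7.651625
  x_2 = -0.150000 - 7.651625×(-0.150000 - (-2.950000))/(7.651625 - (-40.977375))
       = -0.590571
Iteration 2:
  f(-0.150000) = 7.651625
  f(-0.590571) = 5.915331
  x_3 = -0.590571 - 5.915331×(-0.590571 - (-0.150000))/(5.915331 - 7.651625)
       = -2.091542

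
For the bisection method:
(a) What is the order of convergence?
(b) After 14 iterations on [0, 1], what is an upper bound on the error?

(a) Bisection has linear (order 1) convergence; the error is halved each step.

(b) Error bound = (b-a)/2^n = (1 - 0)/2^{14}
    = 1/2^{14}

(a) 1 (linear); (b) error ≤ 6.10e-05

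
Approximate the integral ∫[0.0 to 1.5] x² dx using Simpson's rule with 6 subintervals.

f(x) = x²
a = 0.0, b = 1.5, n = 6
h = (b - a)/n = 0.250000

Simpson's rule: (h/3)[f(x₀) + 4f(x₁) + 2f(x₂) + ... + f(xₙ)]

x_0 = 0.0000, f(x_0) = 0.000000, coefficient = 1
x_1 = 0.2500, f(x_1) = 0.062500, coefficient = 4
x_2 = 0.5000, f(x_2) = 0.250000, coefficient = 2
x_3 = 0.7500, f(x_3) = 0.562500, coefficient = 4
x_4 = 1.0000, f(x_4) = 1.000000, coefficient = 2
x_5 = 1.2500, f(x_5) = 1.562500, coefficient = 4
x_6 = 1.5000, f(x_6) = 2.250000, coefficient = 1

I ≈ (0.250000/3) × 13.500000 = 1.125000
Exact value: 1.125000
Error: 0.000000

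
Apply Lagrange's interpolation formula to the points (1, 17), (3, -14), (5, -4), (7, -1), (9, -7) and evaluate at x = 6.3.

Lagrange interpolation formula:
P(x) = Σ yᵢ × Lᵢ(x)
where Lᵢ(x) = Π_{j≠i} (x - xⱼ)/(xᵢ - xⱼ)

L_0(6.3) = (6.3 - 3)/(1 - 3) × (6.3 - 5)/(1 - 5) × (6.3 - 7)/(1 - 7) × (6.3 - 9)/(1 - 9) = 0.021115
L_1(6.3) = (6.3 - 1)/(3 - 1) × (6.3 - 5)/(3 - 5) × (6.3 - 7)/(3 - 7) × (6.3 - 9)/(3 - 9) = -0.135647
L_2(6.3) = (6.3 - 1)/(5 - 1) × (6.3 - 3)/(5 - 3) × (6.3 - 7)/(5 - 7) × (6.3 - 9)/(5 - 9) = 0.516502
L_3(6.3) = (6.3 - 1)/(7 - 1) × (6.3 - 3)/(7 - 3) × (6.3 - 5)/(7 - 5) × (6.3 - 9)/(7 - 9) = 0.639478
L_4(6.3) = (6.3 - 1)/(9 - 1) × (6.3 - 3)/(9 - 3) × (6.3 - 5)/(9 - 5) × (6.3 - 7)/(9 - 7) = -0.041448

P(6.3) = 17×L_0(6.3) + (-14)×L_1(6.3) + (-4)×L_2(6.3) + (-1)×L_3(6.3) + (-7)×L_4(6.3)
P(6.3) = -0.157342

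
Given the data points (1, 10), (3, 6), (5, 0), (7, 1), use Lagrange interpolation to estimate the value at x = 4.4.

Lagrange interpolation formula:
P(x) = Σ yᵢ × Lᵢ(x)
where Lᵢ(x) = Π_{j≠i} (x - xⱼ)/(xᵢ - xⱼ)

L_0(4.4) = (4.4 - 3)/(1 - 3) × (4.4 - 5)/(1 - 5) × (4.4 - 7)/(1 - 7) = -0.045500
L_1(4.4) = (4.4 - 1)/(3 - 1) × (4.4 - 5)/(3 - 5) × (4.4 - 7)/(3 - 7) = 0.331500
L_2(4.4) = (4.4 - 1)/(5 - 1) × (4.4 - 3)/(5 - 3) × (4.4 - 7)/(5 - 7) = 0.773500
L_3(4.4) = (4.4 - 1)/(7 - 1) × (4.4 - 3)/(7 - 3) × (4.4 - 5)/(7 - 5) = -0.059500

P(4.4) = 10×L_0(4.4) + 6×L_1(4.4) + 0×L_2(4.4) + 1×L_3(4.4)
P(4.4) = 1.474500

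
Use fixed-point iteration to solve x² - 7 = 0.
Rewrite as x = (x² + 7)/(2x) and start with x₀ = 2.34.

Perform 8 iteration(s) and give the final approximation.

Equation: x² - 7 = 0
Fixed-point form: x = (x² + 7)/(2x)
x₀ = 2.34

x_1 = g(2.340000) = 2.665726
x_2 = g(2.665726) = 2.645826
x_3 = g(2.645826) = 2.645751
x_4 = g(2.645751) = 2.645751
x_5 = g(2.645751) = 2.645751
x_6 = g(2.645751) = 2.645751
x_7 = g(2.645751) = 2.645751
x_8 = g(2.645751) = 2.645751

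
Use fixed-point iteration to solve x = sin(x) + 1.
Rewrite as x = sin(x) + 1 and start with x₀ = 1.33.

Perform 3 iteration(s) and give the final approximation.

Equation: x = sin(x) + 1
Fixed-point form: x = sin(x) + 1
x₀ = 1.33

x_1 = g(1.330000) = 1.971148
x_2 = g(1.971148) = 1.920924
x_3 = g(1.920924) = 1.939329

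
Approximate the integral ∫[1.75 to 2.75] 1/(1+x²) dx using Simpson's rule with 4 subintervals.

f(x) = 1/(1+x²)
a = 1.75, b = 2.75, n = 4
h = (b - a)/n = 0.250000

Simpson's rule: (h/3)[f(x₀) + 4f(x₁) + 2f(x₂) + ... + f(xₙ)]

x_0 = 1.7500, f(x_0) = 0.246154, coefficient = 1
x_1 = 2.0000, f(x_1) = 0.200000, coefficient = 4
x_2 = 2.2500, f(x_2) = 0.164948, coefficient = 2
x_3 = 2.5000, f(x_3) = 0.137931, coefficient = 4
x_4 = 2.7500, f(x_4) = 0.116788, coefficient = 1

I ≈ (0.250000/3) × 2.044563 = 0.170380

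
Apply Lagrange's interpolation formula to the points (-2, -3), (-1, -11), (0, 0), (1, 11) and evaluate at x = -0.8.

Lagrange interpolation formula:
P(x) = Σ yᵢ × Lᵢ(x)
where Lᵢ(x) = Π_{j≠i} (x - xⱼ)/(xᵢ - xⱼ)

L_0(-0.8) = (-0.8 - (-1))/(-2 - (-1)) × (-0.8 - 0)/(-2 - 0) × (-0.8 - 1)/(-2 - 1) = -0.048000
L_1(-0.8) = (-0.8 - (-2))/(-1 - (-2)) × (-0.8 - 0)/(-1 - 0) × (-0.8 - 1)/(-1 - 1) = 0.864000
L_2(-0.8) = (-0.8 - (-2))/(0 - (-2)) × (-0.8 - (-1))/(0 - (-1)) × (-0.8 - 1)/(0 - 1) = 0.216000
L_3(-0.8) = (-0.8 - (-2))/(1 - (-2)) × (-0.8 - (-1))/(1 - (-1)) × (-0.8 - 0)/(1 - 0) = -0.032000

P(-0.8) = (-3)×L_0(-0.8) + (-11)×L_1(-0.8) + 0×L_2(-0.8) + 11×L_3(-0.8)
P(-0.8) = -9.712000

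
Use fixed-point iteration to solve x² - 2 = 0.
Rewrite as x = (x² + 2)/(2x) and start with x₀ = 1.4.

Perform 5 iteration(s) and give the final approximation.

Equation: x² - 2 = 0
Fixed-point form: x = (x² + 2)/(2x)
x₀ = 1.4

x_1 = g(1.400000) = 1.414286
x_2 = g(1.414286) = 1.414214
x_3 = g(1.414214) = 1.414214
x_4 = g(1.414214) = 1.414214
x_5 = g(1.414214) = 1.414214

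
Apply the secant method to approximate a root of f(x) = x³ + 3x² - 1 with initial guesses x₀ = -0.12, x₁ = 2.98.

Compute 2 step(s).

f(x) = x³ + 3x² - 1
x₀ = -0.12, x₁ = 2.98

Secant formula: x_{n+1} = x_n - f(x_n)(x_n - x_{n-1})/(f(x_n) - f(x_{n-1}))

Iteration 1:
  f(-0.120000) = -0.958528
  f(2.980000) = 52.104792
  x_2 = 2.980000 - 52.104792×(2.980000 - (-0.120000))/(52.104792 - (-0.958528))
       = -0.064002
Iteration 2:
  f(2.980000) = 52.104792
  f(-0.064002) = -0.987973
  x_3 = -0.064002 - (-0.987973)×(-0.064002 - 2.980000)/(-0.987973 - 52.104792)
       = -0.007358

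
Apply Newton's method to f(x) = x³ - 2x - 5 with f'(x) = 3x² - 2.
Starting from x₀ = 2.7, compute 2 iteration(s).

f(x) = x³ - 2x - 5
f'(x) = 3x² - 2
x₀ = 2.7

Newton-Raphson formula: x_{n+1} = x_n - f(x_n)/f'(x_n)

Iteration 1:
  f(2.700000) = 9.283000
  f'(2.700000) = 19.870000
  x_1 = 2.700000 - 9.283000/19.870000 = 2.232813
Iteration 2:
  f(2.232813) = 1.665964
  f'(2.232813) = 12.956366
  x_2 = 2.232813 - 1.665964/12.956366 = 2.104231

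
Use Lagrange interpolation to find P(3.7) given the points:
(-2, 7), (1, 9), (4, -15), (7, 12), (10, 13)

Lagrange interpolation formula:
P(x) = Σ yᵢ × Lᵢ(x)
where Lᵢ(x) = Π_{j≠i} (x - xⱼ)/(xᵢ - xⱼ)

L_0(3.7) = (3.7 - 1)/(-2 - 1) × (3.7 - 4)/(-2 - 4) × (3.7 - 7)/(-2 - 7) × (3.7 - 10)/(-2 - 10) = -0.008662
L_1(3.7) = (3.7 - (-2))/(1 - (-2)) × (3.7 - 4)/(1 - 4) × (3.7 - 7)/(1 - 7) × (3.7 - 10)/(1 - 10) = 0.073150
L_2(3.7) = (3.7 - (-2))/(4 - (-2)) × (3.7 - 1)/(4 - 1) × (3.7 - 7)/(4 - 7) × (3.7 - 10)/(4 - 10) = 0.987525
L_3(3.7) = (3.7 - (-2))/(7 - (-2)) × (3.7 - 1)/(7 - 1) × (3.7 - 4)/(7 - 4) × (3.7 - 10)/(7 - 10) = -0.059850
L_4(3.7) = (3.7 - (-2))/(10 - (-2)) × (3.7 - 1)/(10 - 1) × (3.7 - 4)/(10 - 4) × (3.7 - 7)/(10 - 7) = 0.007837

P(3.7) = 7×L_0(3.7) + 9×L_1(3.7) + (-15)×L_2(3.7) + 12×L_3(3.7) + 13×L_4(3.7)
P(3.7) = -14.831475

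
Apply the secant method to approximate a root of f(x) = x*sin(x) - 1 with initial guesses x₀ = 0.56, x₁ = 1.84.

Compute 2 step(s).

f(x) = x*sin(x) - 1
x₀ = 0.56, x₁ = 1.84

Secant formula: x_{n+1} = x_n - f(x_n)(x_n - x_{n-1})/(f(x_n) - f(x_{n-1}))

Iteration 1:
  f(0.560000) = -0.702536
  f(1.840000) = 0.773729
  x_2 = 1.840000 - 0.773729×(1.840000 - 0.560000)/(0.773729 - (-0.702536))
       = 1.169136
Iteration 2:
  f(1.840000) = 0.773729
  f(1.169136) = 0.076088
  x_3 = 1.169136 - 0.076088×(1.169136 - 1.840000)/(0.076088 - 0.773729)
       = 1.095968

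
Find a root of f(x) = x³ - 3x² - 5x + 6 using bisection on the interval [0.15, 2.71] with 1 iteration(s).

f(x) = x³ - 3x² - 5x + 6
Initial interval: [0.15, 2.71]

Iteration 1:
  c_1 = (0.150000 + 2.710000)/2 = 1.430000
  f(c_1) = f(1.430000) = -4.360493
  f(a) × f(c) < 0, new interval: [0.150000, 1.430000]

After 1 iteration(s), the approximation is c_1 = 1.430000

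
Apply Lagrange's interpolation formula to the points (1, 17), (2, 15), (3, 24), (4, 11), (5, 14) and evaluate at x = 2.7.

Lagrange interpolation formula:
P(x) = Σ yᵢ × Lᵢ(x)
where Lᵢ(x) = Π_{j≠i} (x - xⱼ)/(xᵢ - xⱼ)

L_0(2.7) = (2.7 - 2)/(1 - 2) × (2.7 - 3)/(1 - 3) × (2.7 - 4)/(1 - 4) × (2.7 - 5)/(1 - 5) = -0.026162
L_1(2.7) = (2.7 - 1)/(2 - 1) × (2.7 - 3)/(2 - 3) × (2.7 - 4)/(2 - 4) × (2.7 - 5)/(2 - 5) = 0.254150
L_2(2.7) = (2.7 - 1)/(3 - 1) × (2.7 - 2)/(3 - 2) × (2.7 - 4)/(3 - 4) × (2.7 - 5)/(3 - 5) = 0.889525
L_3(2.7) = (2.7 - 1)/(4 - 1) × (2.7 - 2)/(4 - 2) × (2.7 - 3)/(4 - 3) × (2.7 - 5)/(4 - 5) = -0.136850
L_4(2.7) = (2.7 - 1)/(5 - 1) × (2.7 - 2)/(5 - 2) × (2.7 - 3)/(5 - 3) × (2.7 - 4)/(5 - 4) = 0.019337

P(2.7) = 17×L_0(2.7) + 15×L_1(2.7) + 24×L_2(2.7) + 11×L_3(2.7) + 14×L_4(2.7)
P(2.7) = 23.481462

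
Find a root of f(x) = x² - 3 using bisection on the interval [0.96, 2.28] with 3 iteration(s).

f(x) = x² - 3
Initial interval: [0.96, 2.28]

Iteration 1:
  c_1 = (0.960000 + 2.280000)/2 = 1.620000
  f(c_1) = f(1.620000) = -0.375600
  f(a) × f(c) ≥ 0, new interval: [1.620000, 2.280000]
Iteration 2:
  c_2 = (1.620000 + 2.280000)/2 = 1.950000
  f(c_2) = f(1.950000) = 0.802500
  f(a) × f(c) < 0, new interval: [1.620000, 1.950000]
Iteration 3:
  c_3 = (1.620000 + 1.950000)/2 = 1.785000
  f(c_3) = f(1.785000) = 0.186225
  f(a) × f(c) < 0, new interval: [1.620000, 1.785000]

After 3 iteration(s), the approximation is c_3 = 1.785000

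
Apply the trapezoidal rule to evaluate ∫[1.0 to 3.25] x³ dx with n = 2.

f(x) = x³
a = 1.0, b = 3.25, n = 2
h = (b - a)/n = 1.125000

Trapezoidal rule: (h/2)[f(x₀) + 2f(x₁) + 2f(x₂) + ... + f(xₙ)]

x_0 = 1.0000, f(x_0) = 1.000000, coefficient = 1
x_1 = 2.1250, f(x_1) = 9.595703, coefficient = 2
x_2 = 3.2500, f(x_2) = 34.328125, coefficient = 1

I ≈ (1.125000/2) × 54.519531 = 30.667236
Exact value: 27.641602
Error: 3.025635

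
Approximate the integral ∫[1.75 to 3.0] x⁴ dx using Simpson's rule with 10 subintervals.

f(x) = x⁴
a = 1.75, b = 3.0, n = 10
h = (b - a)/n = 0.125000

Simpson's rule: (h/3)[f(x₀) + 4f(x₁) + 2f(x₂) + ... + f(xₙ)]

x_0 = 1.7500, f(x_0) = 9.378906, coefficient = 1
x_1 = 1.8750, f(x_1) = 12.359619, coefficient = 4
x_2 = 2.0000, f(x_2) = 16.000000, coefficient = 2
x_3 = 2.1250, f(x_3) = 20.390869, coefficient = 4
x_4 = 2.2500, f(x_4) = 25.628906, coefficient = 2
x_5 = 2.3750, f(x_5) = 31.816650, coefficient = 4
x_6 = 2.5000, f(x_6) = 39.062500, coefficient = 2
x_7 = 2.6250, f(x_7) = 47.480713, coefficient = 4
x_8 = 2.7500, f(x_8) = 57.191406, coefficient = 2
x_9 = 2.8750, f(x_9) = 68.320557, coefficient = 4
x_10 = 3.0000, f(x_10) = 81.000000, coefficient = 1

I ≈ (0.125000/3) × 1087.618164 = 45.317424
Exact value: 45.317383
Error: 0.000041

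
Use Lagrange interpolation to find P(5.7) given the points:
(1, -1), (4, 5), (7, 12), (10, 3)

Lagrange interpolation formula:
P(x) = Σ yᵢ × Lᵢ(x)
where Lᵢ(x) = Π_{j≠i} (x - xⱼ)/(xᵢ - xⱼ)

L_0(5.7) = (5.7 - 4)/(1 - 4) × (5.7 - 7)/(1 - 7) × (5.7 - 10)/(1 - 10) = -0.058660
L_1(5.7) = (5.7 - 1)/(4 - 1) × (5.7 - 7)/(4 - 7) × (5.7 - 10)/(4 - 10) = 0.486537
L_2(5.7) = (5.7 - 1)/(7 - 1) × (5.7 - 4)/(7 - 4) × (5.7 - 10)/(7 - 10) = 0.636241
L_3(5.7) = (5.7 - 1)/(10 - 1) × (5.7 - 4)/(10 - 4) × (5.7 - 7)/(10 - 7) = -0.064117

P(5.7) = (-1)×L_0(5.7) + 5×L_1(5.7) + 12×L_2(5.7) + 3×L_3(5.7)
P(5.7) = 9.933883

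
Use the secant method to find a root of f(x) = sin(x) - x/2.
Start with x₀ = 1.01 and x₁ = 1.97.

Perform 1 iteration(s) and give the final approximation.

f(x) = sin(x) - x/2
x₀ = 1.01, x₁ = 1.97

Secant formula: x_{n+1} = x_n - f(x_n)(x_n - x_{n-1})/(f(x_n) - f(x_{n-1}))

Iteration 1:
  f(1.010000) = 0.341832
  f(1.970000) = -0.063629
  x_2 = 1.970000 - (-0.063629)×(1.970000 - 1.010000)/(-0.063629 - 0.341832)
       = 1.819347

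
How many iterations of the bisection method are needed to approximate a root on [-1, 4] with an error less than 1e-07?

We need (b-a)/2^n ≤ 1e-07
(4 - (-1))/2^n ≤ 1e-07
5/2^n ≤ 1e-07
2^n ≥ 50000000
n ≥ log₂(50000000) = 25.58
n ≥ 26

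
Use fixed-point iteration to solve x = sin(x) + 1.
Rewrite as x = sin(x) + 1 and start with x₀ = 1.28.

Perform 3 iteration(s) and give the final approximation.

Equation: x = sin(x) + 1
Fixed-point form: x = sin(x) + 1
x₀ = 1.28

x_1 = g(1.280000) = 1.958016
x_2 = g(1.958016) = 1.925963
x_3 = g(1.925963) = 1.937589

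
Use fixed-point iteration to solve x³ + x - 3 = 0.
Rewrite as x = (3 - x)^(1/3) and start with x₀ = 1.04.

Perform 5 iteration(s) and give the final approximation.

Equation: x³ + x - 3 = 0
Fixed-point form: x = (3 - x)^(1/3)
x₀ = 1.04

x_1 = g(1.040000) = 1.251465
x_2 = g(1.251465) = 1.204735
x_3 = g(1.204735) = 1.215373
x_4 = g(1.215373) = 1.212967
x_5 = g(1.212967) = 1.213512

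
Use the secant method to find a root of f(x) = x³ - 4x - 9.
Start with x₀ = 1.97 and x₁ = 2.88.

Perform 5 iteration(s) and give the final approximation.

f(x) = x³ - 4x - 9
x₀ = 1.97, x₁ = 2.88

Secant formula: x_{n+1} = x_n - f(x_n)(x_n - x_{n-1})/(f(x_n) - f(x_{n-1}))

Iteration 1:
  f(1.970000) = -9.234627
  f(2.880000) = 3.367872
  x_2 = 2.880000 - 3.367872×(2.880000 - 1.970000)/(3.367872 - (-9.234627))
       = 2.636813
Iteration 2:
  f(2.880000) = 3.367872
  f(2.636813) = -1.214063
  x_3 = 2.636813 - (-1.214063)×(2.636813 - 2.880000)/(-1.214063 - 3.367872)
       = 2.701250
Iteration 3:
  f(2.636813) = -1.214063
  f(2.701250) = -0.094656
  x_4 = 2.701250 - (-0.094656)×(2.701250 - 2.636813)/(-0.094656 - (-1.214063))
       = 2.706698
Iteration 4:
  f(2.701250) = -0.094656
  f(2.706698) = 0.003063
  x_5 = 2.706698 - 0.003063×(2.706698 - 2.701250)/(0.003063 - (-0.094656))
       = 2.706528
Iteration 5:
  f(2.706698) = 0.003063
  f(2.706528) = -0.000007
  x_6 = 2.706528 - (-0.000007)×(2.706528 - 2.706698)/(-0.000007 - 0.003063)
       = 2.706528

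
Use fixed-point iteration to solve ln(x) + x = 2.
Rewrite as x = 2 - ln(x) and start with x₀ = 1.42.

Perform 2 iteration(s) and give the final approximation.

Equation: ln(x) + x = 2
Fixed-point form: x = 2 - ln(x)
x₀ = 1.42

x_1 = g(1.420000) = 1.649343
x_2 = g(1.649343) = 1.499623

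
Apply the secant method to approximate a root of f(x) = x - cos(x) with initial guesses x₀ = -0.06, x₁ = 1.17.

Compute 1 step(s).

f(x) = x - cos(x)
x₀ = -0.06, x₁ = 1.17

Secant formula: x_{n+1} = x_n - f(x_n)(x_n - x_{n-1})/(f(x_n) - f(x_{n-1}))

Iteration 1:
  f(-0.060000) = -1.058201
  f(1.170000) = 0.779848
  x_2 = 1.170000 - 0.779848×(1.170000 - (-0.060000))/(0.779848 - (-1.058201))
       = 0.648135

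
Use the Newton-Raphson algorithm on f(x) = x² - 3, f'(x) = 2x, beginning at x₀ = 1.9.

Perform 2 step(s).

f(x) = x² - 3
f'(x) = 2x
x₀ = 1.9

Newton-Raphson formula: x_{n+1} = x_n - f(x_n)/f'(x_n)

Iteration 1:
  f(1.900000) = 0.610000
  f'(1.900000) = 3.800000
  x_1 = 1.900000 - 0.610000/3.800000 = 1.739474
Iteration 2:
  f(1.739474) = 0.025769
  f'(1.739474) = 3.478947
  x_2 = 1.739474 - 0.025769/3.478947 = 1.732067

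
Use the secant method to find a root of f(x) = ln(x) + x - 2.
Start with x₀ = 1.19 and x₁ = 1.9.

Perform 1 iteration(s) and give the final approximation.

f(x) = ln(x) + x - 2
x₀ = 1.19, x₁ = 1.9

Secant formula: x_{n+1} = x_n - f(x_n)(x_n - x_{n-1})/(f(x_n) - f(x_{n-1}))

Iteration 1:
  f(1.190000) = -0.636047
  f(1.900000) = 0.541854
  x_2 = 1.900000 - 0.541854×(1.900000 - 1.190000)/(0.541854 - (-0.636047))
       = 1.573388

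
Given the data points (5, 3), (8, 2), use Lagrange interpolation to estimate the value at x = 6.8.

Lagrange interpolation formula:
P(x) = Σ yᵢ × Lᵢ(x)
where Lᵢ(x) = Π_{j≠i} (x - xⱼ)/(xᵢ - xⱼ)

L_0(6.8) = (6.8 - 8)/(5 - 8) = 0.400000
L_1(6.8) = (6.8 - 5)/(8 - 5) = 0.600000

P(6.8) = 3×L_0(6.8) + 2×L_1(6.8)
P(6.8) = 2.400000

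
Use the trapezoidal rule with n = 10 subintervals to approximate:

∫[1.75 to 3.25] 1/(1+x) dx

f(x) = 1/(1+x)
a = 1.75, b = 3.25, n = 10
h = (b - a)/n = 0.150000

Trapezoidal rule: (h/2)[f(x₀) + 2f(x₁) + 2f(x₂) + ... + f(xₙ)]

x_0 = 1.7500, f(x_0) = 0.363636, coefficient = 1
x_1 = 1.9000, f(x_1) = 0.344828, coefficient = 2
x_2 = 2.0500, f(x_2) = 0.327869, coefficient = 2
x_3 = 2.2000, f(x_3) = 0.312500, coefficient = 2
x_4 = 2.3500, f(x_4) = 0.298507, coefficient = 2
x_5 = 2.5000, f(x_5) = 0.285714, coefficient = 2
x_6 = 2.6500, f(x_6) = 0.273973, coefficient = 2
x_7 = 2.8000, f(x_7) = 0.263158, coefficient = 2
x_8 = 2.9500, f(x_8) = 0.253165, coefficient = 2
x_9 = 3.1000, f(x_9) = 0.243902, coefficient = 2
x_10 = 3.2500, f(x_10) = 0.235294, coefficient = 1

I ≈ (0.150000/2) × 5.806162 = 0.435462
Exact value: 0.435318
Error: 0.000144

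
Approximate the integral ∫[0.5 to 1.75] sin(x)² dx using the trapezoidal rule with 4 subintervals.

f(x) = sin(x)²
a = 0.5, b = 1.75, n = 4
h = (b - a)/n = 0.312500

Trapezoidal rule: (h/2)[f(x₀) + 2f(x₁) + 2f(x₂) + ... + f(xₙ)]

x_0 = 0.5000, f(x_0) = 0.229849, coefficient = 1
x_1 = 0.8125, f(x_1) = 0.527089, coefficient = 2
x_2 = 1.1250, f(x_2) = 0.814087, coefficient = 2
x_3 = 1.4375, f(x_3) = 0.982337, coefficient = 2
x_4 = 1.7500, f(x_4) = 0.968228, coefficient = 1

I ≈ (0.312500/2) × 5.845102 = 0.913297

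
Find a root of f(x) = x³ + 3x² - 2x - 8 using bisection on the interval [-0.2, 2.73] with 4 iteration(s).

f(x) = x³ + 3x² - 2x - 8
Initial interval: [-0.2, 2.73]

Iteration 1:
  c_1 = (-0.200000 + 2.730000)/2 = 1.265000
  f(c_1) = f(1.265000) = -3.705040
  f(a) × f(c) ≥ 0, new interval: [1.265000, 2.730000]
Iteration 2:
  c_2 = (1.265000 + 2.730000)/2 = 1.997500
  f(c_2) = f(1.997500) = 7.945056
  f(a) × f(c) < 0, new interval: [1.265000, 1.997500]
Iteration 3:
  c_3 = (1.265000 + 1.997500)/2 = 1.631250
  f(c_3) = f(1.631250) = 1.061148
  f(a) × f(c) < 0, new interval: [1.265000, 1.631250]
Iteration 4:
  c_4 = (1.265000 + 1.631250)/2 = 1.448125
  f(c_4) = f(1.448125) = -1.568238
  f(a) × f(c) ≥ 0, new interval: [1.448125, 1.631250]

After 4 iteration(s), the approximation is c_4 = 1.448125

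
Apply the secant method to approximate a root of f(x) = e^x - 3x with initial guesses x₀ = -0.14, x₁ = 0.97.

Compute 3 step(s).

f(x) = e^x - 3x
x₀ = -0.14, x₁ = 0.97

Secant formula: x_{n+1} = x_n - f(x_n)(x_n - x_{n-1})/(f(x_n) - f(x_{n-1}))

Iteration 1:
  f(-0.140000) = 1.289358
  f(0.970000) = -0.272056
  x_2 = 0.970000 - (-0.272056)×(0.970000 - (-0.140000))/(-0.272056 - 1.289358)
       = 0.776597
Iteration 2:
  f(0.970000) = -0.272056
  f(0.776597) = -0.155730
  x_3 = 0.776597 - (-0.155730)×(0.776597 - 0.970000)/(-0.155730 - (-0.272056))
       = 0.517681
Iteration 3:
  f(0.776597) = -0.155730
  f(0.517681) = 0.125088
  x_4 = 0.517681 - 0.125088×(0.517681 - 0.776597)/(0.125088 - (-0.155730))
       = 0.633013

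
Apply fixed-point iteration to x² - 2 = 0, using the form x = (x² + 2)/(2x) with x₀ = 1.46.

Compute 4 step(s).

Equation: x² - 2 = 0
Fixed-point form: x = (x² + 2)/(2x)
x₀ = 1.46

x_1 = g(1.460000) = 1.414932
x_2 = g(1.414932) = 1.414214
x_3 = g(1.414214) = 1.414214
x_4 = g(1.414214) = 1.414214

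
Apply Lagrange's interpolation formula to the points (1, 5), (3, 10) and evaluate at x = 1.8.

Lagrange interpolation formula:
P(x) = Σ yᵢ × Lᵢ(x)
where Lᵢ(x) = Π_{j≠i} (x - xⱼ)/(xᵢ - xⱼ)

L_0(1.8) = (1.8 - 3)/(1 - 3) = 0.600000
L_1(1.8) = (1.8 - 1)/(3 - 1) = 0.400000

P(1.8) = 5×L_0(1.8) + 10×L_1(1.8)
P(1.8) = 7.000000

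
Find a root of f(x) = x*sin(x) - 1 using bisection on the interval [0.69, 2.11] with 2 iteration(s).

f(x) = x*sin(x) - 1
Initial interval: [0.69, 2.11]

Iteration 1:
  c_1 = (0.690000 + 2.110000)/2 = 1.400000
  f(c_1) = f(1.400000) = 0.379630
  f(a) × f(c) < 0, new interval: [0.690000, 1.400000]
Iteration 2:
  c_2 = (0.690000 + 1.400000)/2 = 1.045000
  f(c_2) = f(1.045000) = -0.096154
  f(a) × f(c) ≥ 0, new interval: [1.045000, 1.400000]

After 2 iteration(s), the approximation is c_2 = 1.045000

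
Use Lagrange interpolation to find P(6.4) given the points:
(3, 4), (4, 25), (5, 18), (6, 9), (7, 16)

Lagrange interpolation formula:
P(x) = Σ yᵢ × Lᵢ(x)
where Lᵢ(x) = Π_{j≠i} (x - xⱼ)/(xᵢ - xⱼ)

L_0(6.4) = (6.4 - 4)/(3 - 4) × (6.4 - 5)/(3 - 5) × (6.4 - 6)/(3 - 6) × (6.4 - 7)/(3 - 7) = -0.033600
L_1(6.4) = (6.4 - 3)/(4 - 3) × (6.4 - 5)/(4 - 5) × (6.4 - 6)/(4 - 6) × (6.4 - 7)/(4 - 7) = 0.190400
L_2(6.4) = (6.4 - 3)/(5 - 3) × (6.4 - 4)/(5 - 4) × (6.4 - 6)/(5 - 6) × (6.4 - 7)/(5 - 7) = -0.489600
L_3(6.4) = (6.4 - 3)/(6 - 3) × (6.4 - 4)/(6 - 4) × (6.4 - 5)/(6 - 5) × (6.4 - 7)/(6 - 7) = 1.142400
L_4(6.4) = (6.4 - 3)/(7 - 3) × (6.4 - 4)/(7 - 4) × (6.4 - 5)/(7 - 5) × (6.4 - 6)/(7 - 6) = 0.190400

P(6.4) = 4×L_0(6.4) + 25×L_1(6.4) + 18×L_2(6.4) + 9×L_3(6.4) + 16×L_4(6.4)
P(6.4) = 9.140800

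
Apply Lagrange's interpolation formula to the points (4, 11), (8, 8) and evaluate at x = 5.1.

Lagrange interpolation formula:
P(x) = Σ yᵢ × Lᵢ(x)
where Lᵢ(x) = Π_{j≠i} (x - xⱼ)/(xᵢ - xⱼ)

L_0(5.1) = (5.1 - 8)/(4 - 8) = 0.725000
L_1(5.1) = (5.1 - 4)/(8 - 4) = 0.275000

P(5.1) = 11×L_0(5.1) + 8×L_1(5.1)
P(5.1) = 10.175000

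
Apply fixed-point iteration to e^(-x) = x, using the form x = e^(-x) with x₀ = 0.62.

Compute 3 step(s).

Equation: e^(-x) = x
Fixed-point form: x = e^(-x)
x₀ = 0.62

x_1 = g(0.620000) = 0.537944
x_2 = g(0.537944) = 0.583947
x_3 = g(0.583947) = 0.557693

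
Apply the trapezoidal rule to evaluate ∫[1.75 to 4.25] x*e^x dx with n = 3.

f(x) = x*e^x
a = 1.75, b = 4.25, n = 3
h = (b - a)/n = 0.833333

Trapezoidal rule: (h/2)[f(x₀) + 2f(x₁) + 2f(x₂) + ... + f(xₙ)]

x_0 = 1.7500, f(x_0) = 10.070555, coefficient = 1
x_1 = 2.5833, f(x_1) = 34.206439, coefficient = 2
x_2 = 3.4167, f(x_2) = 104.097929, coefficient = 2
x_3 = 4.2500, f(x_3) = 297.948002, coefficient = 1

I ≈ (0.833333/2) × 584.627293 = 243.594705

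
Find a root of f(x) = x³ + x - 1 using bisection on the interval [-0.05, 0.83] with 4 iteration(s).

f(x) = x³ + x - 1
Initial interval: [-0.05, 0.83]

Iteration 1:
  c_1 = (-0.050000 + 0.830000)/2 = 0.390000
  f(c_1) = f(0.390000) = -0.550681
  f(a) × f(c) ≥ 0, new interval: [0.390000, 0.830000]
Iteration 2:
  c_2 = (0.390000 + 0.830000)/2 = 0.610000
  f(c_2) = f(0.610000) = -0.163019
  f(a) × f(c) ≥ 0, new interval: [0.610000, 0.830000]
Iteration 3:
  c_3 = (0.610000 + 0.830000)/2 = 0.720000
  f(c_3) = f(0.720000) = 0.093248
  f(a) × f(c) < 0, new interval: [0.610000, 0.720000]
Iteration 4:
  c_4 = (0.610000 + 0.720000)/2 = 0.665000
  f(c_4) = f(0.665000) = -0.040920
  f(a) × f(c) ≥ 0, new interval: [0.665000, 0.720000]

After 4 iteration(s), the approximation is c_4 = 0.665000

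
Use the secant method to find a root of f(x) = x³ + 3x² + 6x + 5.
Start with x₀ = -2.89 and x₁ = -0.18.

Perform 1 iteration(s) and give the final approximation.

f(x) = x³ + 3x² + 6x + 5
x₀ = -2.89, x₁ = -0.18

Secant formula: x_{n+1} = x_n - f(x_n)(x_n - x_{n-1})/(f(x_n) - f(x_{n-1}))

Iteration 1:
  f(-2.890000) = -11.421269
  f(-0.180000) = 4.011368
  x_2 = -0.180000 - 4.011368×(-0.180000 - (-2.890000))/(4.011368 - (-11.421269))
       = -0.884404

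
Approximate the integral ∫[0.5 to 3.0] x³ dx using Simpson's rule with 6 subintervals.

f(x) = x³
a = 0.5, b = 3.0, n = 6
h = (b - a)/n = 0.416667

Simpson's rule: (h/3)[f(x₀) + 4f(x₁) + 2f(x₂) + ... + f(xₙ)]

x_0 = 0.5000, f(x_0) = 0.125000, coefficient = 1
x_1 = 0.9167, f(x_1) = 0.770255, coefficient = 4
x_2 = 1.3333, f(x_2) = 2.370370, coefficient = 2
x_3 = 1.7500, f(x_3) = 5.359375, coefficient = 4
x_4 = 2.1667, f(x_4) = 10.171296, coefficient = 2
x_5 = 2.5833, f(x_5) = 17.240162, coefficient = 4
x_6 = 3.0000, f(x_6) = 27.000000, coefficient = 1

I ≈ (0.416667/3) × 145.687500 = 20.234375
Exact value: 20.234375
Error: 0.000000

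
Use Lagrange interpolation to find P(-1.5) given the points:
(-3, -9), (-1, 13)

Lagrange interpolation formula:
P(x) = Σ yᵢ × Lᵢ(x)
where Lᵢ(x) = Π_{j≠i} (x - xⱼ)/(xᵢ - xⱼ)

L_0(-1.5) = (-1.5 - (-1))/(-3 - (-1)) = 0.250000
L_1(-1.5) = (-1.5 - (-3))/(-1 - (-3)) = 0.750000

P(-1.5) = (-9)×L_0(-1.5) + 13×L_1(-1.5)
P(-1.5) = 7.500000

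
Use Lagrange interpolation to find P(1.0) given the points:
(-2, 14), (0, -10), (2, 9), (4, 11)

Lagrange interpolation formula:
P(x) = Σ yᵢ × Lᵢ(x)
where Lᵢ(x) = Π_{j≠i} (x - xⱼ)/(xᵢ - xⱼ)

L_0(1.0) = (1.0 - 0)/(-2 - 0) × (1.0 - 2)/(-2 - 2) × (1.0 - 4)/(-2 - 4) = -0.062500
L_1(1.0) = (1.0 - (-2))/(0 - (-2)) × (1.0 - 2)/(0 - 2) × (1.0 - 4)/(0 - 4) = 0.562500
L_2(1.0) = (1.0 - (-2))/(2 - (-2)) × (1.0 - 0)/(2 - 0) × (1.0 - 4)/(2 - 4) = 0.562500
L_3(1.0) = (1.0 - (-2))/(4 - (-2)) × (1.0 - 0)/(4 - 0) × (1.0 - 2)/(4 - 2) = -0.062500

P(1.0) = 14×L_0(1.0) + (-10)×L_1(1.0) + 9×L_2(1.0) + 11×L_3(1.0)
P(1.0) = -2.125000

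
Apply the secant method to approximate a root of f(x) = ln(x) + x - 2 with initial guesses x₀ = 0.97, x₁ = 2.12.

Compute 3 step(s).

f(x) = ln(x) + x - 2
x₀ = 0.97, x₁ = 2.12

Secant formula: x_{n+1} = x_n - f(x_n)(x_n - x_{n-1})/(f(x_n) - f(x_{n-1}))

Iteration 1:
  f(0.970000) = -1.060459
  f(2.120000) = 0.871416
  x_2 = 2.120000 - 0.871416×(2.120000 - 0.970000)/(0.871416 - (-1.060459))
       = 1.601266
Iteration 2:
  f(2.120000) = 0.871416
  f(1.601266) = 0.072061
  x_3 = 1.601266 - 0.072061×(1.601266 - 2.120000)/(0.072061 - 0.871416)
       = 1.554503
Iteration 3:
  f(1.601266) = 0.072061
  f(1.554503) = -0.004341
  x_4 = 1.554503 - (-0.004341)×(1.554503 - 1.601266)/(-0.004341 - 0.072061)
       = 1.557160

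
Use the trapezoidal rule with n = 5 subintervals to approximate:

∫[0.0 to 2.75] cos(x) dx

f(x) = cos(x)
a = 0.0, b = 2.75, n = 5
h = (b - a)/n = 0.550000

Trapezoidal rule: (h/2)[f(x₀) + 2f(x₁) + 2f(x₂) + ... + f(xₙ)]

x_0 = 0.0000, f(x_0) = 1.000000, coefficient = 1
x_1 = 0.5500, f(x_1) = 0.852525, coefficient = 2
x_2 = 1.1000, f(x_2) = 0.453596, coefficient = 2
x_3 = 1.6500, f(x_3) = -0.079121, coefficient = 2
x_4 = 2.2000, f(x_4) = -0.588501, coefficient = 2
x_5 = 2.7500, f(x_5) = -0.924302, coefficient = 1

I ≈ (0.550000/2) × 1.352695 = 0.371991
Exact value: 0.381661
Error: 0.009670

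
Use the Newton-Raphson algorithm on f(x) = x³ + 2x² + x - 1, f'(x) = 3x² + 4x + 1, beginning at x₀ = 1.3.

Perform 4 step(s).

f(x) = x³ + 2x² + x - 1
f'(x) = 3x² + 4x + 1
x₀ = 1.3

Newton-Raphson formula: x_{n+1} = x_n - f(x_n)/f'(x_n)

Iteration 1:
  f(1.300000) = 5.877000
  f'(1.300000) = 11.270000
  x_1 = 1.300000 - 5.877000/11.270000 = 0.778527
Iteration 2:
  f(0.778527) = 1.462605
  f'(0.778527) = 5.932421
  x_2 = 0.778527 - 1.462605/5.932421 = 0.531983
Iteration 3:
  f(0.531983) = 0.248548
  f'(0.531983) = 3.976948
  x_3 = 0.531983 - 0.248548/3.976948 = 0.469486
Iteration 4:
  f(0.469486) = 0.013801
  f'(0.469486) = 3.539192
  x_4 = 0.469486 - 0.013801/3.539192 = 0.465586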